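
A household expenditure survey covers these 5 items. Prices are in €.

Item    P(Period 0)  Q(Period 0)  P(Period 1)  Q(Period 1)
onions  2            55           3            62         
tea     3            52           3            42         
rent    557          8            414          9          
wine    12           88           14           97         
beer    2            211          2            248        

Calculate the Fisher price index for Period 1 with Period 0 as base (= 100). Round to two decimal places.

85.19

Laspeyres component (base-period weights):
ΣP(Period 1)Q(Period 0) = 3×55 + 3×52 + 414×8 + 14×88 + 2×211 = 165 + 156 + 3312 + 1232 + 422 = 5287
ΣP(Period 0)Q(Period 0) = 2×55 + 3×52 + 557×8 + 12×88 + 2×211 = 110 + 156 + 4456 + 1056 + 422 = 6200
L = 5287 / 6200 × 100 = 85.2742
Paasche component (current-period weights):
ΣP(Period 1)Q(Period 1) = 3×62 + 3×42 + 414×9 + 14×97 + 2×248 = 186 + 126 + 3726 + 1358 + 496 = 5892
ΣP(Period 0)Q(Period 1) = 2×62 + 3×42 + 557×9 + 12×97 + 2×248 = 124 + 126 + 5013 + 1164 + 496 = 6923
P = 5892 / 6923 × 100 = 85.1076
Fisher = √(L × P) = √(85.2742 × 85.1076) = 85.1909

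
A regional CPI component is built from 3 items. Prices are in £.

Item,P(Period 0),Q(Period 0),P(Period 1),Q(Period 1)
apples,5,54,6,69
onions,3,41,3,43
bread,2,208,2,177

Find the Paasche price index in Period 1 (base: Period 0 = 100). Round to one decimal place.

108.3

Paasche price index uses current-period quantities as weights.
ΣP(Period 1)·Q(Period 1) = 6×69 + 3×43 + 2×177 = 414 + 129 + 354 = 897
ΣP(Period 0)·Q(Period 1) = 5×69 + 3×43 + 2×177 = 345 + 129 + 354 = 828
Index = 897 / 828 × 100 = 108.3333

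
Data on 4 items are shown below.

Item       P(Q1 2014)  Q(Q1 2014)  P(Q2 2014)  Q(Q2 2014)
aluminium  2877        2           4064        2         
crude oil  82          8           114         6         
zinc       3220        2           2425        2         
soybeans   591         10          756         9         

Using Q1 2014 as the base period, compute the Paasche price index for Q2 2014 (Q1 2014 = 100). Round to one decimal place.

Paasche price index uses current-period quantities as weights.
ΣP(Q2 2014)·Q(Q2 2014) = 4064×2 + 114×6 + 2425×2 + 756×9 = 8128 + 684 + 4850 + 6804 = 20466
ΣP(Q1 2014)·Q(Q2 2014) = 2877×2 + 82×6 + 3220×2 + 591×9 = 5754 + 492 + 6440 + 5319 = 18005
Index = 20466 / 18005 × 100 = 113.6684

113.7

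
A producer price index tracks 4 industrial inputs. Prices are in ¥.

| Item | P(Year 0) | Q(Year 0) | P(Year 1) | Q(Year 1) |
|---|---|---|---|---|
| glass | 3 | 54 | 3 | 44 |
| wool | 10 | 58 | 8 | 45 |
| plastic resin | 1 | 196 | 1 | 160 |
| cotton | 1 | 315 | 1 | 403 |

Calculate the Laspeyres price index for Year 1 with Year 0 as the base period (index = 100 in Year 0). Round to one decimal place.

90.7

Laspeyres price index uses base-period quantities as weights.
ΣP(Year 1)·Q(Year 0) = 3×54 + 8×58 + 1×196 + 1×315 = 162 + 464 + 196 + 315 = 1137
ΣP(Year 0)·Q(Year 0) = 3×54 + 10×58 + 1×196 + 1×315 = 162 + 580 + 196 + 315 = 1253
Index = 1137 / 1253 × 100 = 90.7422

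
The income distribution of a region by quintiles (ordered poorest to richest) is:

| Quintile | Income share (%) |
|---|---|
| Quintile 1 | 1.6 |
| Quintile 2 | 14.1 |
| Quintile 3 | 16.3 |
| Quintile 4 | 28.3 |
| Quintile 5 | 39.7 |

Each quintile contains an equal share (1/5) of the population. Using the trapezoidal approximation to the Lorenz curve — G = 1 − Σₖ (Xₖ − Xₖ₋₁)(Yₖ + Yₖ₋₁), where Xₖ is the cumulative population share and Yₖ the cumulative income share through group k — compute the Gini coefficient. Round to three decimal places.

Cumulative income shares Yₖ: 0.0160, 0.1570, 0.3200, 0.6030, 1.0000
Σ (Xₖ−Xₖ₋₁)(Yₖ+Yₖ₋₁) = (1/5)(0.0160+0.0000) + (1/5)(0.1570+0.0160) + (1/5)(0.3200+0.1570) + (1/5)(0.6030+0.3200) + (1/5)(1.0000+0.6030)
  = 0.0032 + 0.0346 + 0.0954 + 0.1846 + 0.3206 = 0.6384
G = 1 − 0.6384 = 0.3616

0.362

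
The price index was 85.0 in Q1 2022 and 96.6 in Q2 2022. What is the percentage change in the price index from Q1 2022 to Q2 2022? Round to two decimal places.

Change = (96.6 − 85.0) / 85.0 × 100
       = 11.6 / 85.0 × 100 = 13.6471%

13.65%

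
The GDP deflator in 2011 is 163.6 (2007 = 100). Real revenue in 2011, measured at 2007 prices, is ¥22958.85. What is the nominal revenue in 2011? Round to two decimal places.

Nominal = Real × (Index/100) = 22958.85 × (163.6/100)
        = 22958.85 × 1.636 = 37560.6786

37560.68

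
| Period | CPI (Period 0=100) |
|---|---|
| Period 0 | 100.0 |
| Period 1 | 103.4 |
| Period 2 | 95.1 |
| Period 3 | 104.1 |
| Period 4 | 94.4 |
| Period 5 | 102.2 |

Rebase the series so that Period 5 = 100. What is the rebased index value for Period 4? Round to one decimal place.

92.4

Rebased(Period 4) = 94.4 / 102.2 × 100 = 92.3679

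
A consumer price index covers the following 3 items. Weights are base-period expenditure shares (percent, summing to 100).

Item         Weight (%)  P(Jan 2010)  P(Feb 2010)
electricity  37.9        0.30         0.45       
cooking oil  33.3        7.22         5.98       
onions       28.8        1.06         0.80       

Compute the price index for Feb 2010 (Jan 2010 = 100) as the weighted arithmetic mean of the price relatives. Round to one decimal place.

106.2

electricity: 37.9 × (0.45/0.30) = 37.9 × 1.500000 = 56.8500
cooking oil: 33.3 × (5.98/7.22) = 33.3 × 0.828255 = 27.5809
onions: 28.8 × (0.80/1.06) = 28.8 × 0.754717 = 21.7358
Index = Σ wᵢ·(p₁ᵢ/p₀ᵢ) = 56.8500 + 27.5809 + 21.7358 = 106.1667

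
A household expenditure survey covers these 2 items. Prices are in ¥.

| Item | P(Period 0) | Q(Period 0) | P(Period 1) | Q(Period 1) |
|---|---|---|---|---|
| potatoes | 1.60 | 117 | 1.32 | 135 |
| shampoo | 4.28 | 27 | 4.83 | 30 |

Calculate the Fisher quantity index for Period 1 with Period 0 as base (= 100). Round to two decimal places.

113.59

Laspeyres component (base-period weights):
ΣP(Period 0)Q(Period 1) = 1.60×135 + 4.28×30 = 216 + 128.4 = 344.4
ΣP(Period 0)Q(Period 0) = 1.60×117 + 4.28×27 = 187.2 + 115.56 = 302.76
L = 344.4 / 302.76 × 100 = 113.7535
Paasche component (current-period weights):
ΣP(Period 1)Q(Period 1) = 1.32×135 + 4.83×30 = 178.2 + 144.9 = 323.1
ΣP(Period 1)Q(Period 0) = 1.32×117 + 4.83×27 = 154.44 + 130.41 = 284.85
P = 323.1 / 284.85 × 100 = 113.4281
Fisher = √(L × P) = √(113.7535 × 113.4281) = 113.5907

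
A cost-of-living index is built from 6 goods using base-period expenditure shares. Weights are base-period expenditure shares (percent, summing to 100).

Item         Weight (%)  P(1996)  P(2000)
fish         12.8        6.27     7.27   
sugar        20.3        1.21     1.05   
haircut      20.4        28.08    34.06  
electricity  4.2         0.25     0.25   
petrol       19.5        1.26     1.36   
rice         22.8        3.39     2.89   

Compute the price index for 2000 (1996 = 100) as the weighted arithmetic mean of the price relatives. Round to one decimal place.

101.9

fish: 12.8 × (7.27/6.27) = 12.8 × 1.159490 = 14.8415
sugar: 20.3 × (1.05/1.21) = 20.3 × 0.867769 = 17.6157
haircut: 20.4 × (34.06/28.08) = 20.4 × 1.212963 = 24.7444
electricity: 4.2 × (0.25/0.25) = 4.2 × 1.000000 = 4.2000
petrol: 19.5 × (1.36/1.26) = 19.5 × 1.079365 = 21.0476
rice: 22.8 × (2.89/3.39) = 22.8 × 0.852507 = 19.4372
Index = Σ wᵢ·(p₁ᵢ/p₀ᵢ) = 14.8415 + 17.6157 + 24.7444 + 4.2000 + 21.0476 + 19.4372 = 101.8864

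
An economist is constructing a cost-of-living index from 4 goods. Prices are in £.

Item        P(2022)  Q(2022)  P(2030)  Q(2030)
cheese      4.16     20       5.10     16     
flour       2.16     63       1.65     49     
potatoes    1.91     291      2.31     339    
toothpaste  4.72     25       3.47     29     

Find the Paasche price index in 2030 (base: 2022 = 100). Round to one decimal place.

Paasche price index uses current-period quantities as weights.
ΣP(2030)·Q(2030) = 5.10×16 + 1.65×49 + 2.31×339 + 3.47×29 = 81.6 + 80.85 + 783.09 + 100.63 = 1046.17
ΣP(2022)·Q(2030) = 4.16×16 + 2.16×49 + 1.91×339 + 4.72×29 = 66.56 + 105.84 + 647.49 + 136.88 = 956.77
Index = 1046.17 / 956.77 × 100 = 109.3439

109.3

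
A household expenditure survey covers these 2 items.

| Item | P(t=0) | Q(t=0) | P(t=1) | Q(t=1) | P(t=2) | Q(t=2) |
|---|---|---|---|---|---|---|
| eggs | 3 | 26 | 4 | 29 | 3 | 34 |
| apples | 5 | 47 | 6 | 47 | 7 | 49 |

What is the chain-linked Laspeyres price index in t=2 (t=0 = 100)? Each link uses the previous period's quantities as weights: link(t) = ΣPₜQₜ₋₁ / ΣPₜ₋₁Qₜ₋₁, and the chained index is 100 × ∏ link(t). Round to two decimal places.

128.90

Link t=0→t=1:
ΣP(t=1)Q(t=0) = 4×26 + 6×47 = 104 + 282 = 386
ΣP(t=0)Q(t=0) = 3×26 + 5×47 = 78 + 235 = 313
link = 386/313 = 1.233227
Link t=1→t=2:
ΣP(t=2)Q(t=1) = 3×29 + 7×47 = 87 + 329 = 416
ΣP(t=1)Q(t=1) = 4×29 + 6×47 = 116 + 282 = 398
link = 416/398 = 1.045226
Chained index = 100 × 1.233227 × 1.045226 = 128.9001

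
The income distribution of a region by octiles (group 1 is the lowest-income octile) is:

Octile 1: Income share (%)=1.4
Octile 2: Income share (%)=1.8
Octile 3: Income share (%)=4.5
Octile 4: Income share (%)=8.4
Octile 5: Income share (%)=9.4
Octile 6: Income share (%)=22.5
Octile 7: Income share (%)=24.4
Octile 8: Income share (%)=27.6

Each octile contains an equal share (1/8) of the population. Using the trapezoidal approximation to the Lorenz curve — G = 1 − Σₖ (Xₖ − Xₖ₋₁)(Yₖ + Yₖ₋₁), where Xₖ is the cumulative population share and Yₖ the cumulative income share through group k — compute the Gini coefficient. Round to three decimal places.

Cumulative income shares Yₖ: 0.0140, 0.0320, 0.0770, 0.1610, 0.2550, 0.4800, 0.7240, 1.0000
Σ (Xₖ−Xₖ₋₁)(Yₖ+Yₖ₋₁) = (1/8)(0.0140+0.0000) + (1/8)(0.0320+0.0140) + (1/8)(0.0770+0.0320) + (1/8)(0.1610+0.0770) + (1/8)(0.2550+0.1610) + (1/8)(0.4800+0.2550) + (1/8)(0.7240+0.4800) + (1/8)(1.0000+0.7240)
  = 0.0017 + 0.0057 + 0.0136 + 0.0297 + 0.0520 + 0.0919 + 0.1505 + 0.2155 = 0.5607
G = 1 − 0.5607 = 0.4393

0.439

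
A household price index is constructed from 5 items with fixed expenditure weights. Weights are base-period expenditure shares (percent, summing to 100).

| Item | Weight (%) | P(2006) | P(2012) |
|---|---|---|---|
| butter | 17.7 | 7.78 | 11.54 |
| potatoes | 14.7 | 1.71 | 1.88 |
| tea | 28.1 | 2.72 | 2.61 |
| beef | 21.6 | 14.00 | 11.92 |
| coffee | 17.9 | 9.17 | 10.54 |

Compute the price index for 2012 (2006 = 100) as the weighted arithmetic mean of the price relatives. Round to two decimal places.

butter: 17.7 × (11.54/7.78) = 17.7 × 1.483290 = 26.2542
potatoes: 14.7 × (1.88/1.71) = 14.7 × 1.099415 = 16.1614
tea: 28.1 × (2.61/2.72) = 28.1 × 0.959559 = 26.9636
beef: 21.6 × (11.92/14.00) = 21.6 × 0.851429 = 18.3909
coffee: 17.9 × (10.54/9.17) = 17.9 × 1.149400 = 20.5743
Index = Σ wᵢ·(p₁ᵢ/p₀ᵢ) = 26.2542 + 16.1614 + 26.9636 + 18.3909 + 20.5743 = 108.3444

108.34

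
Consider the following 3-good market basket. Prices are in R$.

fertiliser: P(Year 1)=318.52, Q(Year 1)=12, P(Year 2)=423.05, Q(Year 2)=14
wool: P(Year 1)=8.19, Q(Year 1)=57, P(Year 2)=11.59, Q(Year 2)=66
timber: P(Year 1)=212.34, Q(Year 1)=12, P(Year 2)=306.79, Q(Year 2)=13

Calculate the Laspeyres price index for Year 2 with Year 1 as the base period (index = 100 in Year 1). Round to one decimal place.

Laspeyres price index uses base-period quantities as weights.
ΣP(Year 2)·Q(Year 1) = 423.05×12 + 11.59×57 + 306.79×12 = 5076.6 + 660.63 + 3681.48 = 9418.71
ΣP(Year 1)·Q(Year 1) = 318.52×12 + 8.19×57 + 212.34×12 = 3822.24 + 466.83 + 2548.08 = 6837.15
Index = 9418.71 / 6837.15 × 100 = 137.7578

137.8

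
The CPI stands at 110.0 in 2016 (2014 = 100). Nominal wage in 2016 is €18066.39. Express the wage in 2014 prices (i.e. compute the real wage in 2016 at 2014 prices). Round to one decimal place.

Real = Nominal ÷ (Index/100) = 18066.39 ÷ (110.0/100)
     = 18066.39 ÷ 1.100 = 16423.9909

16424.0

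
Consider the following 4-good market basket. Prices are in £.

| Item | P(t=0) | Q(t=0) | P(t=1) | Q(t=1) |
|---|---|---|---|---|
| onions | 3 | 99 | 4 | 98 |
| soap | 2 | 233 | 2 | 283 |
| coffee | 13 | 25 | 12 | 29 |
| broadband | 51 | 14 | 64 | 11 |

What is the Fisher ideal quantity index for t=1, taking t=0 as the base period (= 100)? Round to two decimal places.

Laspeyres component (base-period weights):
ΣP(t=0)Q(t=1) = 3×98 + 2×283 + 13×29 + 51×11 = 294 + 566 + 377 + 561 = 1798
ΣP(t=0)Q(t=0) = 3×99 + 2×233 + 13×25 + 51×14 = 297 + 466 + 325 + 714 = 1802
L = 1798 / 1802 × 100 = 99.7780
Paasche component (current-period weights):
ΣP(t=1)Q(t=1) = 4×98 + 2×283 + 12×29 + 64×11 = 392 + 566 + 348 + 704 = 2010
ΣP(t=1)Q(t=0) = 4×99 + 2×233 + 12×25 + 64×14 = 396 + 466 + 300 + 896 = 2058
P = 2010 / 2058 × 100 = 97.6676
Fisher = √(L × P) = √(99.7780 × 97.6676) = 98.7172

98.72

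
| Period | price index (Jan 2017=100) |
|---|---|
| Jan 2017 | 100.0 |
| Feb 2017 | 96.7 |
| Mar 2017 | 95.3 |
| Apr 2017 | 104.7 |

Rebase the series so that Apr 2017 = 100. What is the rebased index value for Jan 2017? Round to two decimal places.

Rebased(Jan 2017) = 100.0 / 104.7 × 100 = 95.5110

95.51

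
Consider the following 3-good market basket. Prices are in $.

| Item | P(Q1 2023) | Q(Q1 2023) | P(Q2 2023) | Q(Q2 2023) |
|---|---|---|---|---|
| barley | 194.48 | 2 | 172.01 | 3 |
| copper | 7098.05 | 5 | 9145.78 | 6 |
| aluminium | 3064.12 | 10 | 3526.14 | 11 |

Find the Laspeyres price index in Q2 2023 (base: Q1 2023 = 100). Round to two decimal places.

Laspeyres price index uses base-period quantities as weights.
ΣP(Q2 2023)·Q(Q1 2023) = 172.01×2 + 9145.78×5 + 3526.14×10 = 344.02 + 45728.9 + 35261.4 = 81334.32
ΣP(Q1 2023)·Q(Q1 2023) = 194.48×2 + 7098.05×5 + 3064.12×10 = 388.96 + 35490.25 + 30641.2 = 66520.41
Index = 81334.32 / 66520.41 × 100 = 122.2697

122.27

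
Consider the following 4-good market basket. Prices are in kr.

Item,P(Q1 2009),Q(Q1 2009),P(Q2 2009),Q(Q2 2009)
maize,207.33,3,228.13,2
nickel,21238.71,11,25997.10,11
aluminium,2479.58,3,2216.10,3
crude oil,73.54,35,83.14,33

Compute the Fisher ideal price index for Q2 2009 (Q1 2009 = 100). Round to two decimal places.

Laspeyres component (base-period weights):
ΣP(Q2 2009)Q(Q1 2009) = 228.13×3 + 25997.10×11 + 2216.10×3 + 83.14×35 = 684.39 + 285968.1 + 6648.3 + 2909.9 = 296210.69
ΣP(Q1 2009)Q(Q1 2009) = 207.33×3 + 21238.71×11 + 2479.58×3 + 73.54×35 = 621.99 + 233625.81 + 7438.74 + 2573.9 = 244260.44
L = 296210.69 / 244260.44 × 100 = 121.2684
Paasche component (current-period weights):
ΣP(Q2 2009)Q(Q2 2009) = 228.13×2 + 25997.10×11 + 2216.10×3 + 83.14×33 = 456.26 + 285968.1 + 6648.3 + 2743.62 = 295816.28
ΣP(Q1 2009)Q(Q2 2009) = 207.33×2 + 21238.71×11 + 2479.58×3 + 73.54×33 = 414.66 + 233625.81 + 7438.74 + 2426.82 = 243906.03
P = 295816.28 / 243906.03 × 100 = 121.2829
Fisher = √(L × P) = √(121.2684 × 121.2829) = 121.2756

121.28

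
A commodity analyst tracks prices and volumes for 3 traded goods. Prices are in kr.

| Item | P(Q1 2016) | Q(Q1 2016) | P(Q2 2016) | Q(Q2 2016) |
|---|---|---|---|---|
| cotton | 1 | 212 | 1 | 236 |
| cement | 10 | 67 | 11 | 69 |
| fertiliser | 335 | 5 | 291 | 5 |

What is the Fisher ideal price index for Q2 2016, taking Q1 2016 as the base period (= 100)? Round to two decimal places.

94.11

Laspeyres component (base-period weights):
ΣP(Q2 2016)Q(Q1 2016) = 1×212 + 11×67 + 291×5 = 212 + 737 + 1455 = 2404
ΣP(Q1 2016)Q(Q1 2016) = 1×212 + 10×67 + 335×5 = 212 + 670 + 1675 = 2557
L = 2404 / 2557 × 100 = 94.0164
Paasche component (current-period weights):
ΣP(Q2 2016)Q(Q2 2016) = 1×236 + 11×69 + 291×5 = 236 + 759 + 1455 = 2450
ΣP(Q1 2016)Q(Q2 2016) = 1×236 + 10×69 + 335×5 = 236 + 690 + 1675 = 2601
P = 2450 / 2601 × 100 = 94.1945
Fisher = √(L × P) = √(94.0164 × 94.1945) = 94.1054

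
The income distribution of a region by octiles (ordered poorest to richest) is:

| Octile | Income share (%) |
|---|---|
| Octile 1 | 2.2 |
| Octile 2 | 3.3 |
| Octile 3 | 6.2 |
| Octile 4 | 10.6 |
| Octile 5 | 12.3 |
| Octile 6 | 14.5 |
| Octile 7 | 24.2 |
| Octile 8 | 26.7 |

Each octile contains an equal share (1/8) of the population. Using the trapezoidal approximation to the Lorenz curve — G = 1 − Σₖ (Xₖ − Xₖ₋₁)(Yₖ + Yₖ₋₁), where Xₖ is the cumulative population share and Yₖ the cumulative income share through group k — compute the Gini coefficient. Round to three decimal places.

0.378

Cumulative income shares Yₖ: 0.0220, 0.0550, 0.1170, 0.2230, 0.3460, 0.4910, 0.7330, 1.0000
Σ (Xₖ−Xₖ₋₁)(Yₖ+Yₖ₋₁) = (1/8)(0.0220+0.0000) + (1/8)(0.0550+0.0220) + (1/8)(0.1170+0.0550) + (1/8)(0.2230+0.1170) + (1/8)(0.3460+0.2230) + (1/8)(0.4910+0.3460) + (1/8)(0.7330+0.4910) + (1/8)(1.0000+0.7330)
  = 0.0028 + 0.0096 + 0.0215 + 0.0425 + 0.0711 + 0.1046 + 0.1530 + 0.2166 = 0.6218
G = 1 − 0.6218 = 0.3782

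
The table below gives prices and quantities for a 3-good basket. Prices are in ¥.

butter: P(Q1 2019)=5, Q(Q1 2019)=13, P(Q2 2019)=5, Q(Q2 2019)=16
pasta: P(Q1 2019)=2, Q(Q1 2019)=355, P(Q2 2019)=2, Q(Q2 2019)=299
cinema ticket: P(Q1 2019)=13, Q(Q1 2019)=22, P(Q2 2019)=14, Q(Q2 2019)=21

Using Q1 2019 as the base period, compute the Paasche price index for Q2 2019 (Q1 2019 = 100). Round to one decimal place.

Paasche price index uses current-period quantities as weights.
ΣP(Q2 2019)·Q(Q2 2019) = 5×16 + 2×299 + 14×21 = 80 + 598 + 294 = 972
ΣP(Q1 2019)·Q(Q2 2019) = 5×16 + 2×299 + 13×21 = 80 + 598 + 273 = 951
Index = 972 / 951 × 100 = 102.2082

102.2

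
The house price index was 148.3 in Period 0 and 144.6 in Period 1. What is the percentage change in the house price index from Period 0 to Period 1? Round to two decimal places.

Change = (144.6 − 148.3) / 148.3 × 100
       = -3.7 / 148.3 × 100 = -2.4949%

-2.49%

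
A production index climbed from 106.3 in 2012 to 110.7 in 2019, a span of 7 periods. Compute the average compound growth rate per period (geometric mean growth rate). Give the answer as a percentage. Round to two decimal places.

Growth factor = (110.7/106.3)^(1/7) = (1.041392)^(1/7) = 1.005811
Growth rate = 1.005811 − 1 = 0.005811 = 0.5811%

0.58%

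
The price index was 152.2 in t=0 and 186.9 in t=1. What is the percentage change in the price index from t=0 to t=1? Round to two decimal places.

Change = (186.9 − 152.2) / 152.2 × 100
       = 34.7 / 152.2 × 100 = 22.7989%

22.80%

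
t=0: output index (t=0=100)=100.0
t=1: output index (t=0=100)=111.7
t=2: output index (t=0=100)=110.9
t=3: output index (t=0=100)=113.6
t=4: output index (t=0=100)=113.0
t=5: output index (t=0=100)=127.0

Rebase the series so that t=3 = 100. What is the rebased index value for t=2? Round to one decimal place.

Rebased(t=2) = 110.9 / 113.6 × 100 = 97.6232

97.6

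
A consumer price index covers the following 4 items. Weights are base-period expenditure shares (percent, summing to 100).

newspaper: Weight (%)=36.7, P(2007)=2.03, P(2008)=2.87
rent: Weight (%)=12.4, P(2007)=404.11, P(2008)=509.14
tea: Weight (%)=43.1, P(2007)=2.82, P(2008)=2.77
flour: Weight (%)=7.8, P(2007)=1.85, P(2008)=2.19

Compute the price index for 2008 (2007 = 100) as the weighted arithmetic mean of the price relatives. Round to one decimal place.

119.1

newspaper: 36.7 × (2.87/2.03) = 36.7 × 1.413793 = 51.8862
rent: 12.4 × (509.14/404.11) = 12.4 × 1.259904 = 15.6228
tea: 43.1 × (2.77/2.82) = 43.1 × 0.982270 = 42.3358
flour: 7.8 × (2.19/1.85) = 7.8 × 1.183784 = 9.2335
Index = Σ wᵢ·(p₁ᵢ/p₀ᵢ) = 51.8862 + 15.6228 + 42.3358 + 9.2335 = 119.0784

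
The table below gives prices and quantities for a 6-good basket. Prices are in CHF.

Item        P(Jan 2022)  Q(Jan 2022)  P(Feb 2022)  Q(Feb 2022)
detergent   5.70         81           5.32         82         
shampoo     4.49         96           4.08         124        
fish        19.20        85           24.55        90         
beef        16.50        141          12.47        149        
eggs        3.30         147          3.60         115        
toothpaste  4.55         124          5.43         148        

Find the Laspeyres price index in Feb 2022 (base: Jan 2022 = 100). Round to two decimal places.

Laspeyres price index uses base-period quantities as weights.
ΣP(Feb 2022)·Q(Jan 2022) = 5.32×81 + 4.08×96 + 24.55×85 + 12.47×141 + 3.60×147 + 5.43×124 = 430.92 + 391.68 + 2086.75 + 1758.27 + 529.2 + 673.32 = 5870.14
ΣP(Jan 2022)·Q(Jan 2022) = 5.70×81 + 4.49×96 + 19.20×85 + 16.50×141 + 3.30×147 + 4.55×124 = 461.7 + 431.04 + 1632 + 2326.5 + 485.1 + 564.2 = 5900.54
Index = 5870.14 / 5900.54 × 100 = 99.4848

99.48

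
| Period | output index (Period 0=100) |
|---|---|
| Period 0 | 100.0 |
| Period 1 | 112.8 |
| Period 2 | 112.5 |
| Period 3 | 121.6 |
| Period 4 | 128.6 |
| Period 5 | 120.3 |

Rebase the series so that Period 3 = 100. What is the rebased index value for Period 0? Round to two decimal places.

82.24

Rebased(Period 0) = 100.0 / 121.6 × 100 = 82.2368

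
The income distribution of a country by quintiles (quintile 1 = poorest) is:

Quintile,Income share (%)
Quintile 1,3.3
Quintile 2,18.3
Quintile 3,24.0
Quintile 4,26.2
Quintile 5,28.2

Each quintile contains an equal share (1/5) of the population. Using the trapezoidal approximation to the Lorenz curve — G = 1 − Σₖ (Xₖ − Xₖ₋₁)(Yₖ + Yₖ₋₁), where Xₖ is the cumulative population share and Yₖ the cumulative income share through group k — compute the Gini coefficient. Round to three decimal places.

Cumulative income shares Yₖ: 0.0330, 0.2160, 0.4560, 0.7180, 1.0000
Σ (Xₖ−Xₖ₋₁)(Yₖ+Yₖ₋₁) = (1/5)(0.0330+0.0000) + (1/5)(0.2160+0.0330) + (1/5)(0.4560+0.2160) + (1/5)(0.7180+0.4560) + (1/5)(1.0000+0.7180)
  = 0.0066 + 0.0498 + 0.1344 + 0.2348 + 0.3436 = 0.7692
G = 1 − 0.7692 = 0.2308

0.231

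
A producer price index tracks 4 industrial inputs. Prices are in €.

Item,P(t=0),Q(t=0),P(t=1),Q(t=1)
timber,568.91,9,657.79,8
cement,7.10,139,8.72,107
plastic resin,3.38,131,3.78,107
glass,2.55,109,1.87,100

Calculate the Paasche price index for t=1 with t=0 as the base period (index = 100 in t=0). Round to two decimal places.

114.49

Paasche price index uses current-period quantities as weights.
ΣP(t=1)·Q(t=1) = 657.79×8 + 8.72×107 + 3.78×107 + 1.87×100 = 5262.32 + 933.04 + 404.46 + 187 = 6786.82
ΣP(t=0)·Q(t=1) = 568.91×8 + 7.10×107 + 3.38×107 + 2.55×100 = 4551.28 + 759.7 + 361.66 + 255 = 5927.64
Index = 6786.82 / 5927.64 × 100 = 114.4945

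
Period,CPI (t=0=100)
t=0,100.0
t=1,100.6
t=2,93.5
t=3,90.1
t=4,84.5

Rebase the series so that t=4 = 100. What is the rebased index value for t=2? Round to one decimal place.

110.7

Rebased(t=2) = 93.5 / 84.5 × 100 = 110.6509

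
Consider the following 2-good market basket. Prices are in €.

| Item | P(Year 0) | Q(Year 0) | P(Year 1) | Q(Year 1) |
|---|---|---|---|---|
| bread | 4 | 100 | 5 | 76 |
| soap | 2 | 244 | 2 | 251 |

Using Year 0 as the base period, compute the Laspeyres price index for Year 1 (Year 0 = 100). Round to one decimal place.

111.3

Laspeyres price index uses base-period quantities as weights.
ΣP(Year 1)·Q(Year 0) = 5×100 + 2×244 = 500 + 488 = 988
ΣP(Year 0)·Q(Year 0) = 4×100 + 2×244 = 400 + 488 = 888
Index = 988 / 888 × 100 = 111.2613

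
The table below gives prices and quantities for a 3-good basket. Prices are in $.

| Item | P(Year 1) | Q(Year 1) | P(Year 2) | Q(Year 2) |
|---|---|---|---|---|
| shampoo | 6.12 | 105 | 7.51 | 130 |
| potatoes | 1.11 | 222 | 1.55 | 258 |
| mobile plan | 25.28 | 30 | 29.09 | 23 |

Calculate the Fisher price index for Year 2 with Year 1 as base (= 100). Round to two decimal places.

122.34

Laspeyres component (base-period weights):
ΣP(Year 2)Q(Year 1) = 7.51×105 + 1.55×222 + 29.09×30 = 788.55 + 344.1 + 872.7 = 2005.35
ΣP(Year 1)Q(Year 1) = 6.12×105 + 1.11×222 + 25.28×30 = 642.6 + 246.42 + 758.4 = 1647.42
L = 2005.35 / 1647.42 × 100 = 121.7267
Paasche component (current-period weights):
ΣP(Year 2)Q(Year 2) = 7.51×130 + 1.55×258 + 29.09×23 = 976.3 + 399.9 + 669.07 = 2045.27
ΣP(Year 1)Q(Year 2) = 6.12×130 + 1.11×258 + 25.28×23 = 795.6 + 286.38 + 581.44 = 1663.42
P = 2045.27 / 1663.42 × 100 = 122.9557
Fisher = √(L × P) = √(121.7267 × 122.9557) = 122.3397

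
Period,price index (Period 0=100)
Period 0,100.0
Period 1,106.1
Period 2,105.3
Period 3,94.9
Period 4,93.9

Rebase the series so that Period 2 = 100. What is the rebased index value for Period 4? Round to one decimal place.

Rebased(Period 4) = 93.9 / 105.3 × 100 = 89.1738

89.2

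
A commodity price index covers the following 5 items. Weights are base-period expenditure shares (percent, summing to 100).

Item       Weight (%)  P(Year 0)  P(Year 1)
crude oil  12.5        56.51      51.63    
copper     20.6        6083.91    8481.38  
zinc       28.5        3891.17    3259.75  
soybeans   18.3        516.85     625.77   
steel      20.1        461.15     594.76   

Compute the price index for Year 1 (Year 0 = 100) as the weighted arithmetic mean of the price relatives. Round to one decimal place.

crude oil: 12.5 × (51.63/56.51) = 12.5 × 0.913644 = 11.4205
copper: 20.6 × (8481.38/6083.91) = 20.6 × 1.394067 = 28.7178
zinc: 28.5 × (3259.75/3891.17) = 28.5 × 0.837730 = 23.8753
soybeans: 18.3 × (625.77/516.85) = 18.3 × 1.210738 = 22.1565
steel: 20.1 × (594.76/461.15) = 20.1 × 1.289732 = 25.9236
Index = Σ wᵢ·(p₁ᵢ/p₀ᵢ) = 11.4205 + 28.7178 + 23.8753 + 22.1565 + 25.9236 = 112.0938

112.1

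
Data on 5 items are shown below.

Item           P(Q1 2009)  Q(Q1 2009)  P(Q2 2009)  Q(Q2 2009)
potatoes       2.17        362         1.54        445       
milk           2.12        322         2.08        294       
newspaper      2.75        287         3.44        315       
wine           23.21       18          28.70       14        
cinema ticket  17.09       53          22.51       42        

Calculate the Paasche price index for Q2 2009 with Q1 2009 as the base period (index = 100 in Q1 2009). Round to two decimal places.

106.57

Paasche price index uses current-period quantities as weights.
ΣP(Q2 2009)·Q(Q2 2009) = 1.54×445 + 2.08×294 + 3.44×315 + 28.70×14 + 22.51×42 = 685.3 + 611.52 + 1083.6 + 401.8 + 945.42 = 3727.64
ΣP(Q1 2009)·Q(Q2 2009) = 2.17×445 + 2.12×294 + 2.75×315 + 23.21×14 + 17.09×42 = 965.65 + 623.28 + 866.25 + 324.94 + 717.78 = 3497.9
Index = 3727.64 / 3497.9 × 100 = 106.5679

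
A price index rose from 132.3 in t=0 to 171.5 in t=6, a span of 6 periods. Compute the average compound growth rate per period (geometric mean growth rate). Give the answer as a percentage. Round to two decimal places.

4.42%

Growth factor = (171.5/132.3)^(1/6) = (1.296296)^(1/6) = 1.044201
Growth rate = 1.044201 − 1 = 0.044201 = 4.4201%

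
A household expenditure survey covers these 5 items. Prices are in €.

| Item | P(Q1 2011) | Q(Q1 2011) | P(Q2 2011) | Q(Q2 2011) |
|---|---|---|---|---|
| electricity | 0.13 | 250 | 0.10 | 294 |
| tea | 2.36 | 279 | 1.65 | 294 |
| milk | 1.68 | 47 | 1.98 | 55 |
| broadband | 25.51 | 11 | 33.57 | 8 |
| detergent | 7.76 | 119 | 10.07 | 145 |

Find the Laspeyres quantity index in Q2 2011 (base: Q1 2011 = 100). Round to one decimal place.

Laspeyres quantity index uses base-period prices as weights.
ΣP(Q1 2011)·Q(Q2 2011) = 0.13×294 + 2.36×294 + 1.68×55 + 25.51×8 + 7.76×145 = 38.22 + 693.84 + 92.4 + 204.08 + 1125.2 = 2153.74
ΣP(Q1 2011)·Q(Q1 2011) = 0.13×250 + 2.36×279 + 1.68×47 + 25.51×11 + 7.76×119 = 32.5 + 658.44 + 78.96 + 280.61 + 923.44 = 1973.95
Index = 2153.74 / 1973.95 × 100 = 109.1081

109.1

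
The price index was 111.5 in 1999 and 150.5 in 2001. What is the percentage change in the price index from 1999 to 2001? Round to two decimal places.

Change = (150.5 − 111.5) / 111.5 × 100
       = 39.0 / 111.5 × 100 = 34.9776%

34.98%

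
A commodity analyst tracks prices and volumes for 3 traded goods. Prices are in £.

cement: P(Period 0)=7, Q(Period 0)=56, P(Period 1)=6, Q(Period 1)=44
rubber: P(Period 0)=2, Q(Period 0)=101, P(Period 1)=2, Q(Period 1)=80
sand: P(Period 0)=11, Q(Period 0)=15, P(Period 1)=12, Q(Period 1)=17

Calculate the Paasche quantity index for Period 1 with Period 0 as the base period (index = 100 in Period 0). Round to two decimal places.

Paasche quantity index uses current-period prices as weights.
ΣP(Period 1)·Q(Period 1) = 6×44 + 2×80 + 12×17 = 264 + 160 + 204 = 628
ΣP(Period 1)·Q(Period 0) = 6×56 + 2×101 + 12×15 = 336 + 202 + 180 = 718
Index = 628 / 718 × 100 = 87.4652

87.47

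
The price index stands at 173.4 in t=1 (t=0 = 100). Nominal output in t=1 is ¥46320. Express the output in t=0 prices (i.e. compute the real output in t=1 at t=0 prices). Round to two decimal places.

Real = Nominal ÷ (Index/100) = 46320 ÷ (173.4/100)
     = 46320 ÷ 1.734 = 26712.8028

26712.80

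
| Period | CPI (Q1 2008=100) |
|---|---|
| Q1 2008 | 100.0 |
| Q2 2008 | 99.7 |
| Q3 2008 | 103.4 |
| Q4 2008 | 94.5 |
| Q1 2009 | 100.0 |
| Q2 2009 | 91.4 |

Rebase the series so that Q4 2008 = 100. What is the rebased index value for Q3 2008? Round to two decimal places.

109.42

Rebased(Q3 2008) = 103.4 / 94.5 × 100 = 109.4180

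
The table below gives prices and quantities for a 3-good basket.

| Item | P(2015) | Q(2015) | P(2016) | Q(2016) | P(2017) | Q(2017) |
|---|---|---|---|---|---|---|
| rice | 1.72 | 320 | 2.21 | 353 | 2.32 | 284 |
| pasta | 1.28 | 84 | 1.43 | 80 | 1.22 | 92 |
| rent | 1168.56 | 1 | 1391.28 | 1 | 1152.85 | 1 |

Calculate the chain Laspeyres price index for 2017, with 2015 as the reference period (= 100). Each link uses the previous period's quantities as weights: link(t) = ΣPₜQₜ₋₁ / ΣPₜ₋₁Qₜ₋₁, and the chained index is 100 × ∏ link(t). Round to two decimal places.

109.97

Link 2015→2016:
ΣP(2016)Q(2015) = 2.21×320 + 1.43×84 + 1391.28×1 = 707.2 + 120.12 + 1391.28 = 2218.6
ΣP(2015)Q(2015) = 1.72×320 + 1.28×84 + 1168.56×1 = 550.4 + 107.52 + 1168.56 = 1826.48
link = 2218.6/1826.48 = 1.214686
Link 2016→2017:
ΣP(2017)Q(2016) = 2.32×353 + 1.22×80 + 1152.85×1 = 818.96 + 97.6 + 1152.85 = 2069.41
ΣP(2016)Q(2016) = 2.21×353 + 1.43×80 + 1391.28×1 = 780.13 + 114.4 + 1391.28 = 2285.81
link = 2069.41/2285.81 = 0.905329
Chained index = 100 × 1.214686 × 0.905329 = 109.9691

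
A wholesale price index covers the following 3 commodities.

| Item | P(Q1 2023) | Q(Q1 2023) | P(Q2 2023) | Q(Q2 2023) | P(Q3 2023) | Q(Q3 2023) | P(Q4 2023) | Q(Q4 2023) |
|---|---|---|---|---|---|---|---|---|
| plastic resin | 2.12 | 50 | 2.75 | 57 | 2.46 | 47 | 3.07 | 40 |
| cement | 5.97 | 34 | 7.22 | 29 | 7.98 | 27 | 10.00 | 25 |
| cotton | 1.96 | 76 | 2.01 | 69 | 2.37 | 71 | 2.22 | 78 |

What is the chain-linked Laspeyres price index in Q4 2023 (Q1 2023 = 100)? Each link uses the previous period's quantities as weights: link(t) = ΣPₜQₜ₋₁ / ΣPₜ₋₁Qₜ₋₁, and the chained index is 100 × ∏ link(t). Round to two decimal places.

Link Q1 2023→Q2 2023:
ΣP(Q2 2023)Q(Q1 2023) = 2.75×50 + 7.22×34 + 2.01×76 = 137.5 + 245.48 + 152.76 = 535.74
ΣP(Q1 2023)Q(Q1 2023) = 2.12×50 + 5.97×34 + 1.96×76 = 106 + 202.98 + 148.96 = 457.94
link = 535.74/457.94 = 1.169891
Link Q2 2023→Q3 2023:
ΣP(Q3 2023)Q(Q2 2023) = 2.46×57 + 7.98×29 + 2.37×69 = 140.22 + 231.42 + 163.53 = 535.17
ΣP(Q2 2023)Q(Q2 2023) = 2.75×57 + 7.22×29 + 2.01×69 = 156.75 + 209.38 + 138.69 = 504.82
link = 535.17/504.82 = 1.060120
Link Q3 2023→Q4 2023:
ΣP(Q4 2023)Q(Q3 2023) = 3.07×47 + 10.00×27 + 2.22×71 = 144.29 + 270 + 157.62 = 571.91
ΣP(Q3 2023)Q(Q3 2023) = 2.46×47 + 7.98×27 + 2.37×71 = 115.62 + 215.46 + 168.27 = 499.35
link = 571.91/499.35 = 1.145309
Chained index = 100 × 1.169891 × 1.060120 × 1.145309 = 142.0441

142.04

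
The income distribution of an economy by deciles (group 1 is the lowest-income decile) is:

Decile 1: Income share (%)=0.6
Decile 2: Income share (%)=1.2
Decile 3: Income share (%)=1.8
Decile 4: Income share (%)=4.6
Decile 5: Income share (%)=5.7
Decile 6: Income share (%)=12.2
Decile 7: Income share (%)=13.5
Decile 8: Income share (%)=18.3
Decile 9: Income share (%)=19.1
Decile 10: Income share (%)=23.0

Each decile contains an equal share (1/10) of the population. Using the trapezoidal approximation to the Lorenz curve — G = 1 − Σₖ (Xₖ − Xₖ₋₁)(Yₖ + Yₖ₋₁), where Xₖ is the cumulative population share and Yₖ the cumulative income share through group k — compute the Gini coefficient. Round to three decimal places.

Cumulative income shares Yₖ: 0.0060, 0.0180, 0.0360, 0.0820, 0.1390, 0.2610, 0.3960, 0.5790, 0.7700, 1.0000
Σ (Xₖ−Xₖ₋₁)(Yₖ+Yₖ₋₁) = (1/10)(0.0060+0.0000) + (1/10)(0.0180+0.0060) + (1/10)(0.0360+0.0180) + (1/10)(0.0820+0.0360) + (1/10)(0.1390+0.0820) + (1/10)(0.2610+0.1390) + (1/10)(0.3960+0.2610) + (1/10)(0.5790+0.3960) + (1/10)(0.7700+0.5790) + (1/10)(1.0000+0.7700)
  = 0.0006 + 0.0024 + 0.0054 + 0.0118 + 0.0221 + 0.0400 + 0.0657 + 0.0975 + 0.1349 + 0.1770 = 0.5574
G = 1 − 0.5574 = 0.4426

0.443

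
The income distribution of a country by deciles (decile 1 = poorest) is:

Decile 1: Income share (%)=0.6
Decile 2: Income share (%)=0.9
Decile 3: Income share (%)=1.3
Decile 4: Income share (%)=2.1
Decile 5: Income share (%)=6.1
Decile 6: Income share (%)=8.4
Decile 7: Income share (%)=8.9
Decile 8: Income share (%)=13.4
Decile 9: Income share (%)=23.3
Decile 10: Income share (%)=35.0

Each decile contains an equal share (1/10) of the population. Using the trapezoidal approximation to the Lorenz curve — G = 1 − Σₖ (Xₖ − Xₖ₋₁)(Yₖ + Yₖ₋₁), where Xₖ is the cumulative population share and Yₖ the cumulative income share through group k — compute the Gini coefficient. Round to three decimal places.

Cumulative income shares Yₖ: 0.0060, 0.0150, 0.0280, 0.0490, 0.1100, 0.1940, 0.2830, 0.4170, 0.6500, 1.0000
Σ (Xₖ−Xₖ₋₁)(Yₖ+Yₖ₋₁) = (1/10)(0.0060+0.0000) + (1/10)(0.0150+0.0060) + (1/10)(0.0280+0.0150) + (1/10)(0.0490+0.0280) + (1/10)(0.1100+0.0490) + (1/10)(0.1940+0.1100) + (1/10)(0.2830+0.1940) + (1/10)(0.4170+0.2830) + (1/10)(0.6500+0.4170) + (1/10)(1.0000+0.6500)
  = 0.0006 + 0.0021 + 0.0043 + 0.0077 + 0.0159 + 0.0304 + 0.0477 + 0.0700 + 0.1067 + 0.1650 = 0.4504
G = 1 − 0.4504 = 0.5496

0.550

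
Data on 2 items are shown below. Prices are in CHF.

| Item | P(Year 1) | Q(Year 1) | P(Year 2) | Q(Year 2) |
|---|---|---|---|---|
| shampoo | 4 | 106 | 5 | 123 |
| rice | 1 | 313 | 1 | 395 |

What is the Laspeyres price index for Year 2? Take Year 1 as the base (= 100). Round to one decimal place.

114.4

Laspeyres price index uses base-period quantities as weights.
ΣP(Year 2)·Q(Year 1) = 5×106 + 1×313 = 530 + 313 = 843
ΣP(Year 1)·Q(Year 1) = 4×106 + 1×313 = 424 + 313 = 737
Index = 843 / 737 × 100 = 114.3826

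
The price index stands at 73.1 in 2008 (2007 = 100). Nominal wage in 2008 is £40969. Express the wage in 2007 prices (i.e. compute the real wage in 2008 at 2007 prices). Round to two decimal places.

56045.14

Real = Nominal ÷ (Index/100) = 40969 ÷ (73.1/100)
     = 40969 ÷ 0.731 = 56045.1436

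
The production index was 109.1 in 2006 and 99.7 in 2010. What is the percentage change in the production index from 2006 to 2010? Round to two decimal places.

Change = (99.7 − 109.1) / 109.1 × 100
       = -9.4 / 109.1 × 100 = -8.6159%

-8.62%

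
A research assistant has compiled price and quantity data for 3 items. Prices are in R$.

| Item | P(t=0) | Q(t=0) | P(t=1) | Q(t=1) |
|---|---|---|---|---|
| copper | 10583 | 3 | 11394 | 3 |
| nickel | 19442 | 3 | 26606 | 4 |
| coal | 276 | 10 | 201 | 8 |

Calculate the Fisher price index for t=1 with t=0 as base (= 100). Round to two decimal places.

126.12

Laspeyres component (base-period weights):
ΣP(t=1)Q(t=0) = 11394×3 + 26606×3 + 201×10 = 34182 + 79818 + 2010 = 116010
ΣP(t=0)Q(t=0) = 10583×3 + 19442×3 + 276×10 = 31749 + 58326 + 2760 = 92835
L = 116010 / 92835 × 100 = 124.9636
Paasche component (current-period weights):
ΣP(t=1)Q(t=1) = 11394×3 + 26606×4 + 201×8 = 34182 + 106424 + 1608 = 142214
ΣP(t=0)Q(t=1) = 10583×3 + 19442×4 + 276×8 = 31749 + 77768 + 2208 = 111725
P = 142214 / 111725 × 100 = 127.2893
Fisher = √(L × P) = √(124.9636 × 127.2893) = 126.1211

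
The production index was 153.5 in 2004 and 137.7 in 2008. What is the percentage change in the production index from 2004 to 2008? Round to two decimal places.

Change = (137.7 − 153.5) / 153.5 × 100
       = -15.8 / 153.5 × 100 = -10.2932%

-10.29%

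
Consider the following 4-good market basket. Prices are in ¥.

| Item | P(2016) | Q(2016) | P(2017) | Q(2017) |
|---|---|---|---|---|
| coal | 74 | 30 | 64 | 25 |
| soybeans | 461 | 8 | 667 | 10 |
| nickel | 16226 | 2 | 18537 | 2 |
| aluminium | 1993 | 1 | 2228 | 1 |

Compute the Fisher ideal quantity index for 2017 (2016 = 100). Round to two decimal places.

101.77

Laspeyres component (base-period weights):
ΣP(2016)Q(2017) = 74×25 + 461×10 + 16226×2 + 1993×1 = 1850 + 4610 + 32452 + 1993 = 40905
ΣP(2016)Q(2016) = 74×30 + 461×8 + 16226×2 + 1993×1 = 2220 + 3688 + 32452 + 1993 = 40353
L = 40905 / 40353 × 100 = 101.3679
Paasche component (current-period weights):
ΣP(2017)Q(2017) = 64×25 + 667×10 + 18537×2 + 2228×1 = 1600 + 6670 + 37074 + 2228 = 47572
ΣP(2017)Q(2016) = 64×30 + 667×8 + 18537×2 + 2228×1 = 1920 + 5336 + 37074 + 2228 = 46558
P = 47572 / 46558 × 100 = 102.1779
Fisher = √(L × P) = √(101.3679 × 102.1779) = 101.7721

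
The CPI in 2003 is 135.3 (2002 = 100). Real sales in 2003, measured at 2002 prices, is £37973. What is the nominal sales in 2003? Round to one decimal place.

Nominal = Real × (Index/100) = 37973 × (135.3/100)
        = 37973 × 1.353 = 51377.4690

51377.5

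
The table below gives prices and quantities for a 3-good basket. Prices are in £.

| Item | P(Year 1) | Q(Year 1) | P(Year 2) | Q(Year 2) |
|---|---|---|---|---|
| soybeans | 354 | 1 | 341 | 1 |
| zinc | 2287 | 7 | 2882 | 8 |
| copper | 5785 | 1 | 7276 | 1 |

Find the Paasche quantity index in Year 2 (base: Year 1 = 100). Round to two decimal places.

Paasche quantity index uses current-period prices as weights.
ΣP(Year 2)·Q(Year 2) = 341×1 + 2882×8 + 7276×1 = 341 + 23056 + 7276 = 30673
ΣP(Year 2)·Q(Year 1) = 341×1 + 2882×7 + 7276×1 = 341 + 20174 + 7276 = 27791
Index = 30673 / 27791 × 100 = 110.3703

110.37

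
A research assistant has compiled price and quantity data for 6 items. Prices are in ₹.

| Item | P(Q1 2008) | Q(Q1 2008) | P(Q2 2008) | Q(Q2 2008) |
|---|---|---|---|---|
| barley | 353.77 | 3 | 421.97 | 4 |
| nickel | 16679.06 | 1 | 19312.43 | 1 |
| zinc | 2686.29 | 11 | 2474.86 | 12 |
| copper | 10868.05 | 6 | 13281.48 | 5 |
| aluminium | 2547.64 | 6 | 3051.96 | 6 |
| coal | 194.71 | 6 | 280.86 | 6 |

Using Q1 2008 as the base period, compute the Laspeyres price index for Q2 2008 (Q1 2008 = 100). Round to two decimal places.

Laspeyres price index uses base-period quantities as weights.
ΣP(Q2 2008)·Q(Q1 2008) = 421.97×3 + 19312.43×1 + 2474.86×11 + 13281.48×6 + 3051.96×6 + 280.86×6 = 1265.91 + 19312.43 + 27223.46 + 79688.88 + 18311.76 + 1685.16 = 147487.6
ΣP(Q1 2008)·Q(Q1 2008) = 353.77×3 + 16679.06×1 + 2686.29×11 + 10868.05×6 + 2547.64×6 + 194.71×6 = 1061.31 + 16679.06 + 29549.19 + 65208.3 + 15285.84 + 1168.26 = 128951.96
Index = 147487.6 / 128951.96 × 100 = 114.3741

114.37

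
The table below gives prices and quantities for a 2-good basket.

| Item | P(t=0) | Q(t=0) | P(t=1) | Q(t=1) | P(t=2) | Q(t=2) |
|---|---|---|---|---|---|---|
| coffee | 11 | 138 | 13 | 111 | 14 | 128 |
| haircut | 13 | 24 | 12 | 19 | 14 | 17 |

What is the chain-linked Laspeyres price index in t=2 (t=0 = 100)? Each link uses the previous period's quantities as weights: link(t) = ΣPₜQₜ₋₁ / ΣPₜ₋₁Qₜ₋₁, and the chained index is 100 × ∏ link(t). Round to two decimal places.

Link t=0→t=1:
ΣP(t=1)Q(t=0) = 13×138 + 12×24 = 1794 + 288 = 2082
ΣP(t=0)Q(t=0) = 11×138 + 13×24 = 1518 + 312 = 1830
link = 2082/1830 = 1.137705
Link t=1→t=2:
ΣP(t=2)Q(t=1) = 14×111 + 14×19 = 1554 + 266 = 1820
ΣP(t=1)Q(t=1) = 13×111 + 12×19 = 1443 + 228 = 1671
link = 1820/1671 = 1.089168
Chained index = 100 × 1.137705 × 1.089168 = 123.9152

123.92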